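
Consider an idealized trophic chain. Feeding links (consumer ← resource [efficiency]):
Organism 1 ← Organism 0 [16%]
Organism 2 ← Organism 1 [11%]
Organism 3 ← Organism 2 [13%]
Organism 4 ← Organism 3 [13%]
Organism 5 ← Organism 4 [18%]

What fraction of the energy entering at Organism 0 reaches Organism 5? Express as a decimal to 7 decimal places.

Product of link efficiencies: 0.16 × 0.11 × 0.13 × 0.13 × 0.18 = 0.0000535392

0.0000535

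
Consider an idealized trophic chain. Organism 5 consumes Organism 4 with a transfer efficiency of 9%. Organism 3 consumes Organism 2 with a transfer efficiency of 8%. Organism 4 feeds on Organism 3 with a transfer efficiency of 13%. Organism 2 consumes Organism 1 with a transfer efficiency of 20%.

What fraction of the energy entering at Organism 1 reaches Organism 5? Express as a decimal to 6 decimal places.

Product of link efficiencies: 0.2 × 0.08 × 0.13 × 0.09 = 0.0001872

0.000187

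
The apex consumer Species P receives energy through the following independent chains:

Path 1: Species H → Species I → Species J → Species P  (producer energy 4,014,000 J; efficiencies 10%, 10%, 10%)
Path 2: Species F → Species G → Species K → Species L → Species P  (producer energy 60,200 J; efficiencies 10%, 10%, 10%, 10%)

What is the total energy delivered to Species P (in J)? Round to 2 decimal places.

4020.02 J

Path 1: 4014000 × 0.1 × 0.1 × 0.1 = 4014 J
Path 2: 60200 × 0.1 × 0.1 × 0.1 × 0.1 = 6.02 J
Total at Species P: 4014 + 6.02 = 4020.02 J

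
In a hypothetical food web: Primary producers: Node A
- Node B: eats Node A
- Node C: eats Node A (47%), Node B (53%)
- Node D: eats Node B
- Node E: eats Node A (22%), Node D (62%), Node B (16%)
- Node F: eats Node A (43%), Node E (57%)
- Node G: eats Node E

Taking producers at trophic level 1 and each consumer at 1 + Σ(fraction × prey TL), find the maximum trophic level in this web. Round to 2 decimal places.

4.40

Node B: 1 + 1 = 2
Node C: 1 + (0.47×1 + 0.53×2) = 2.53
Node D: 1 + 2 = 3
Node E: 1 + (0.22×1 + 0.62×3 + 0.16×2) = 3.4
Node F: 1 + (0.43×1 + 0.57×3.4) = 3.368
Node G: 1 + 3.4 = 4.4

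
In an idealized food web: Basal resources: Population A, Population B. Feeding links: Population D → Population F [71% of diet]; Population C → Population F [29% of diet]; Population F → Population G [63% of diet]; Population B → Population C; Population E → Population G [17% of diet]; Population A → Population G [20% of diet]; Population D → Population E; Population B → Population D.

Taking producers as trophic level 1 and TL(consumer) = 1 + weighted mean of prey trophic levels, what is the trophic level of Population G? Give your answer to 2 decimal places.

3.60

Population C: 1 + 1 = 2
Population D: 1 + 1 = 2
Population E: 1 + 2 = 3
Population F: 1 + (0.29×2 + 0.71×2) = 3
Population G: 1 + (0.2×1 + 0.63×3 + 0.17×3) = 3.6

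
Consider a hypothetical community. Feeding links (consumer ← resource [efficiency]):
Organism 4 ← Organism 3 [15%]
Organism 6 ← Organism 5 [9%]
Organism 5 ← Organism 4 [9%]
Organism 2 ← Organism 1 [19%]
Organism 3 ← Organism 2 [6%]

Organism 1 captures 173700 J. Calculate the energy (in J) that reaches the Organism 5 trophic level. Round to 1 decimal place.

26.7 J

Organism 2: 173700 × 0.19 = 33003 J
Organism 3: 33003 × 0.06 = 1980.18 J
Organism 4: 1980.18 × 0.15 = 297.027 J
Organism 5: 297.027 × 0.09 = 26.73243 J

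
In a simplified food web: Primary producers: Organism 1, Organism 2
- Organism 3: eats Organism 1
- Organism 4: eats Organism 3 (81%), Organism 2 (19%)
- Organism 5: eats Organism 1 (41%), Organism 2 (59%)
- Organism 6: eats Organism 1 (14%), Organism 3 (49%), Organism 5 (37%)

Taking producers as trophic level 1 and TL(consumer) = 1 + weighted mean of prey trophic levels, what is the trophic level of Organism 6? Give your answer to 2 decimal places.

Organism 3: 1 + 1 = 2
Organism 4: 1 + (0.81×2 + 0.19×1) = 2.81
Organism 5: 1 + (0.41×1 + 0.59×1) = 2
Organism 6: 1 + (0.14×1 + 0.49×2 + 0.37×2) = 2.86

2.86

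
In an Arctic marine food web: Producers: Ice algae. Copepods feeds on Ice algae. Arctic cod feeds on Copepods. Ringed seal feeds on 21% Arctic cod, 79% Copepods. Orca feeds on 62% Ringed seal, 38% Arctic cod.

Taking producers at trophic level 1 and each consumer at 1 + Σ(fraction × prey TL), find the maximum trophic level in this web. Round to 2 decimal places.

Copepods: 1 + 1 = 2
Arctic cod: 1 + 2 = 3
Ringed seal: 1 + (0.21×3 + 0.79×2) = 3.21
Orca: 1 + (0.62×3.21 + 0.38×3) = 4.1302

4.13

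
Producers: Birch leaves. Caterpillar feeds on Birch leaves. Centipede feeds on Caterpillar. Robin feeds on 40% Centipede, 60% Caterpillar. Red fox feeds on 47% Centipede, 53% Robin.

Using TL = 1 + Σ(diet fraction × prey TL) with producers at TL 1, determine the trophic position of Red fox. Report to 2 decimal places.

4.21

Caterpillar: 1 + 1 = 2
Centipede: 1 + 2 = 3
Robin: 1 + (0.4×3 + 0.6×2) = 3.4
Red fox: 1 + (0.47×3 + 0.53×3.4) = 4.212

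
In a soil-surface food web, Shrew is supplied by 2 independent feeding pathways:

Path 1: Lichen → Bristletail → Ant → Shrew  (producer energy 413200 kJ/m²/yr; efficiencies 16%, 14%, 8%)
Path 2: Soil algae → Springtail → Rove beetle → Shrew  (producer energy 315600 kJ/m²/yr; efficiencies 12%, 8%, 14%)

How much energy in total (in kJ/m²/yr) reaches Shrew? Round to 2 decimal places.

1164.62 kJ/m²/yr

Path 1: 413200 × 0.16 × 0.14 × 0.08 = 740.4544 kJ/m²/yr
Path 2: 315600 × 0.12 × 0.08 × 0.14 = 424.1664 kJ/m²/yr
Total at Shrew: 740.4544 + 424.1664 = 1164.6208 kJ/m²/yr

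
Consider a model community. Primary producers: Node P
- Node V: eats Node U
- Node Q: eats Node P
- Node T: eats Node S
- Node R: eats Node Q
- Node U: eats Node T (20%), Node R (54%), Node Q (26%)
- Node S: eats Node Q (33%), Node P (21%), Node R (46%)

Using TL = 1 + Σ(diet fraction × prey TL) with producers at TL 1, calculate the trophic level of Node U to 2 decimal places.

Node Q: 1 + 1 = 2
Node R: 1 + 2 = 3
Node S: 1 + (0.33×2 + 0.21×1 + 0.46×3) = 3.25
Node T: 1 + 3.25 = 4.25
Node U: 1 + (0.2×4.25 + 0.54×3 + 0.26×2) = 3.99
Node V: 1 + 3.99 = 4.99

3.99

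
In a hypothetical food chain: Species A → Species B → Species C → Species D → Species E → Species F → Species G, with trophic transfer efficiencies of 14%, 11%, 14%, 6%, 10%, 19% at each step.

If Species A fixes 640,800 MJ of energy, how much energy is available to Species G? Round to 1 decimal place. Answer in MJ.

1.6 MJ

Species B: 640800 × 0.14 = 89712 MJ
Species C: 89712 × 0.11 = 9868.32 MJ
Species D: 9868.32 × 0.14 = 1381.5648 MJ
Species E: 1381.5648 × 0.06 = 82.893888 MJ
Species F: 82.893888 × 0.1 = 8.2893888 MJ
Species G: 8.2893888 × 0.19 = 1.574983872 MJ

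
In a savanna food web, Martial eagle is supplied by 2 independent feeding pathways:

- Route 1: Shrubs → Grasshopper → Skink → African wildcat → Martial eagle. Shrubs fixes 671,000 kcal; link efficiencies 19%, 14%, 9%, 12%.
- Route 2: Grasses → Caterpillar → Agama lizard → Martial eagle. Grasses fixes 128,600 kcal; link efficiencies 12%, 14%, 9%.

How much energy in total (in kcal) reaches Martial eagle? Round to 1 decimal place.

Route 1: 671000 × 0.19 × 0.14 × 0.09 × 0.12 = 192.76488 kcal
Route 2: 128600 × 0.12 × 0.14 × 0.09 = 194.4432 kcal
Total at Martial eagle: 192.76488 + 194.4432 = 387.20808 kcal

387.2 kcal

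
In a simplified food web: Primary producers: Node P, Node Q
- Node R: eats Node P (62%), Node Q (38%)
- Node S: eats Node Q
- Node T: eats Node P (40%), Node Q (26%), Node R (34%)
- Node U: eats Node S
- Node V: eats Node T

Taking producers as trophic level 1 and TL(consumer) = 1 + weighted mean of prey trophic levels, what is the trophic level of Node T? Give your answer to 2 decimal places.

Node R: 1 + (0.62×1 + 0.38×1) = 2
Node S: 1 + 1 = 2
Node T: 1 + (0.4×1 + 0.26×1 + 0.34×2) = 2.34
Node U: 1 + 2 = 3
Node V: 1 + 2.34 = 3.34

2.34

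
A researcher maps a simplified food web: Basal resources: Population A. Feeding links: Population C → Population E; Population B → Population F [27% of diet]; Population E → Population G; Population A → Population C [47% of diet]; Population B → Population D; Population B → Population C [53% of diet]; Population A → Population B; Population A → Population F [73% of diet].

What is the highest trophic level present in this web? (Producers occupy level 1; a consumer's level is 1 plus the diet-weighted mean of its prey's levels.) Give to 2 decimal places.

4.53

Population B: 1 + 1 = 2
Population C: 1 + (0.47×1 + 0.53×2) = 2.53
Population D: 1 + 2 = 3
Population E: 1 + 2.53 = 3.53
Population F: 1 + (0.73×1 + 0.27×2) = 2.27
Population G: 1 + 3.53 = 4.53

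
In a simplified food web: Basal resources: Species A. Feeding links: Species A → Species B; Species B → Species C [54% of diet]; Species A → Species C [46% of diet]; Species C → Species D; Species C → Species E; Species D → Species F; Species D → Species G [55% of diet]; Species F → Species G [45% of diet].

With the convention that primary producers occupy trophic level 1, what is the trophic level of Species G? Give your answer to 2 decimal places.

4.99

Species B: 1 + 1 = 2
Species C: 1 + (0.54×2 + 0.46×1) = 2.54
Species D: 1 + 2.54 = 3.54
Species E: 1 + 2.54 = 3.54
Species F: 1 + 3.54 = 4.54
Species G: 1 + (0.55×3.54 + 0.45×4.54) = 4.99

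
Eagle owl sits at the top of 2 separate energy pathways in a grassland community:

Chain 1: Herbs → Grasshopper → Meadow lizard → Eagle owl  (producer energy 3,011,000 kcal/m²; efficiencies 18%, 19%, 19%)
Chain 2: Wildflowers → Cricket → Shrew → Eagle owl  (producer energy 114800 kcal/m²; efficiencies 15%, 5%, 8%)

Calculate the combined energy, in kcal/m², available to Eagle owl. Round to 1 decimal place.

Chain 1: 3011000 × 0.18 × 0.19 × 0.19 = 19565.478 kcal/m²
Chain 2: 114800 × 0.15 × 0.05 × 0.08 = 68.88 kcal/m²
Total at Eagle owl: 19565.478 + 68.88 = 19634.358 kcal/m²

19634.4 kcal/m²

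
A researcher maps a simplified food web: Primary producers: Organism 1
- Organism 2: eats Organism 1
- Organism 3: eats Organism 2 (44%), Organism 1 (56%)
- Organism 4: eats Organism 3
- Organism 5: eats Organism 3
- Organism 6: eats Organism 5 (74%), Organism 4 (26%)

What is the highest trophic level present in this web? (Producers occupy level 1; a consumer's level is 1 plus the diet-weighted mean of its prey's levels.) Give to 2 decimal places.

4.44

Organism 2: 1 + 1 = 2
Organism 3: 1 + (0.44×2 + 0.56×1) = 2.44
Organism 4: 1 + 2.44 = 3.44
Organism 5: 1 + 2.44 = 3.44
Organism 6: 1 + (0.74×3.44 + 0.26×3.44) = 4.44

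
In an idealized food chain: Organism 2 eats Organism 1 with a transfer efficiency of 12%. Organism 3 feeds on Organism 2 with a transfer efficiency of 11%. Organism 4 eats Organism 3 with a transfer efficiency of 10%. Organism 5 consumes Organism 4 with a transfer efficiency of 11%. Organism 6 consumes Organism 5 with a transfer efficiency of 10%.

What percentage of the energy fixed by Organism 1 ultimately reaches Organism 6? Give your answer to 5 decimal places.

Product of link efficiencies: 0.12 × 0.11 × 0.1 × 0.11 × 0.1 = 0.00001452
As a percentage: 0.00001452 × 100 = 0.00145%

0.00145%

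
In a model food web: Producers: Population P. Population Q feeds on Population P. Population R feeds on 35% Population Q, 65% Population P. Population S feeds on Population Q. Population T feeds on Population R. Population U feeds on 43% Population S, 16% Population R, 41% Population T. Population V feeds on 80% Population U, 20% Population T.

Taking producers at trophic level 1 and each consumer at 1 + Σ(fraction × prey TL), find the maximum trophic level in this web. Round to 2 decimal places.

4.90

Population Q: 1 + 1 = 2
Population R: 1 + (0.35×2 + 0.65×1) = 2.35
Population S: 1 + 2 = 3
Population T: 1 + 2.35 = 3.35
Population U: 1 + (0.43×3 + 0.16×2.35 + 0.41×3.35) = 4.0395
Population V: 1 + (0.8×4.0395 + 0.2×3.35) = 4.9016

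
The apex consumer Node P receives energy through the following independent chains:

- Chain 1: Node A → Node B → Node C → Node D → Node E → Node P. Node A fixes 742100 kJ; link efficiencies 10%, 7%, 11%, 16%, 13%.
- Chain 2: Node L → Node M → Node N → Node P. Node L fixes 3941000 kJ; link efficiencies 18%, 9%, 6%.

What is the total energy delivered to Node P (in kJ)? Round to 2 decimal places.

3842.54 kJ

Chain 1: 742100 × 0.1 × 0.07 × 0.11 × 0.16 × 0.13 = 11.8854736 kJ
Chain 2: 3941000 × 0.18 × 0.09 × 0.06 = 3830.652 kJ
Total at Node P: 11.8854736 + 3830.652 = 3842.5374736 kJ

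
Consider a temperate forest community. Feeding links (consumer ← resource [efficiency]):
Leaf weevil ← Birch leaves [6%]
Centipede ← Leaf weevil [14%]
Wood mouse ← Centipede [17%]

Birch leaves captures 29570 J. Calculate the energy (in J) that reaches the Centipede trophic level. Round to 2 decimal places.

248.39 J

Leaf weevil: 29570 × 0.06 = 1774.2 J
Centipede: 1774.2 × 0.14 = 248.388 J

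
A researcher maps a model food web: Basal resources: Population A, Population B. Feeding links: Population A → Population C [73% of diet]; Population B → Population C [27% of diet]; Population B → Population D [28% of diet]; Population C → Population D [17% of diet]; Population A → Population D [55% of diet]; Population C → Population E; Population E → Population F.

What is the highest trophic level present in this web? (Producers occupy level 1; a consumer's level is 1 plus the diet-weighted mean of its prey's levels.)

4

Population C: 1 + (0.73×1 + 0.27×1) = 2
Population D: 1 + (0.28×1 + 0.17×2 + 0.55×1) = 2.17
Population E: 1 + 2 = 3
Population F: 1 + 3 = 4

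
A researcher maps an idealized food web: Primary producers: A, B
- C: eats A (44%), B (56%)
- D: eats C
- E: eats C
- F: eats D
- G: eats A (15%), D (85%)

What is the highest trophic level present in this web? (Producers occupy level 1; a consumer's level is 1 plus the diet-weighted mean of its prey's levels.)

4

C: 1 + (0.44×1 + 0.56×1) = 2
D: 1 + 2 = 3
E: 1 + 2 = 3
F: 1 + 3 = 4
G: 1 + (0.15×1 + 0.85×3) = 3.7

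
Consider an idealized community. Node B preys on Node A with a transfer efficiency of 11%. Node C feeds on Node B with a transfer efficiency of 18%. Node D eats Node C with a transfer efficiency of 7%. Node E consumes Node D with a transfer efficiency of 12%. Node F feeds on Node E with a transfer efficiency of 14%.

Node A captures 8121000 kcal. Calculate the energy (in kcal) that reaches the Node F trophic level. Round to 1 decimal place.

Node B: 8121000 × 0.11 = 893310 kcal
Node C: 893310 × 0.18 = 160795.8 kcal
Node D: 160795.8 × 0.07 = 11255.706 kcal
Node E: 11255.706 × 0.12 = 1350.68472 kcal
Node F: 1350.68472 × 0.14 = 189.0958608 kcal

189.1 kcal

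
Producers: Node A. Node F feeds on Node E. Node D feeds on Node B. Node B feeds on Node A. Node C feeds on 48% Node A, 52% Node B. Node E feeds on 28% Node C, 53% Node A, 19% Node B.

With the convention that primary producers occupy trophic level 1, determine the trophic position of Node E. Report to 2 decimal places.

2.62

Node B: 1 + 1 = 2
Node C: 1 + (0.48×1 + 0.52×2) = 2.52
Node D: 1 + 2 = 3
Node E: 1 + (0.28×2.52 + 0.53×1 + 0.19×2) = 2.6156
Node F: 1 + 2.6156 = 3.6156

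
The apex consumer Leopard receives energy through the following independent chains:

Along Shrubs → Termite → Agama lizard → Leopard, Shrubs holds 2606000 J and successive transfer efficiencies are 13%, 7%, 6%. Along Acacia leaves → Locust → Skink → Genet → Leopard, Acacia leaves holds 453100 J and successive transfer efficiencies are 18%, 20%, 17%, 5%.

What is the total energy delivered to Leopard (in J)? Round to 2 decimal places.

Via Shrubs: 2606000 × 0.13 × 0.07 × 0.06 = 1422.876 J
Via Acacia leaves: 453100 × 0.18 × 0.2 × 0.17 × 0.05 = 138.6486 J
Total at Leopard: 1422.876 + 138.6486 = 1561.5246 J

1561.52 J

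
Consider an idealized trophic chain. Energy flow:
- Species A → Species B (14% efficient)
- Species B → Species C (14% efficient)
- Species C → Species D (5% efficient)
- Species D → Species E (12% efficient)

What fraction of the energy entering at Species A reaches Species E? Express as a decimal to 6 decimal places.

Product of link efficiencies: 0.14 × 0.14 × 0.05 × 0.12 = 0.0001176

0.000118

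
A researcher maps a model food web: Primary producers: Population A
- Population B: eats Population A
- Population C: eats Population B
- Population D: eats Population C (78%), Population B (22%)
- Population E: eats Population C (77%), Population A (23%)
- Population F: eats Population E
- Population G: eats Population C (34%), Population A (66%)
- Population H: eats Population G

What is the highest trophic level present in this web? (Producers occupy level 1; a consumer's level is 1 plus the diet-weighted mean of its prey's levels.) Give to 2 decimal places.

Population B: 1 + 1 = 2
Population C: 1 + 2 = 3
Population D: 1 + (0.78×3 + 0.22×2) = 3.78
Population E: 1 + (0.77×3 + 0.23×1) = 3.54
Population F: 1 + 3.54 = 4.54
Population G: 1 + (0.34×3 + 0.66×1) = 2.68
Population H: 1 + 2.68 = 3.68

4.54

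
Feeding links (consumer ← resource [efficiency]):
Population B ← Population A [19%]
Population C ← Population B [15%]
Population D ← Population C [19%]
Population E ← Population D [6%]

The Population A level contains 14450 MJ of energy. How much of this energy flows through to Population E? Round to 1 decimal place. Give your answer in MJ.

Population B: 14450 × 0.19 = 2745.5 MJ
Population C: 2745.5 × 0.15 = 411.825 MJ
Population D: 411.825 × 0.19 = 78.24675 MJ
Population E: 78.24675 × 0.06 = 4.694805 MJ

4.7 MJ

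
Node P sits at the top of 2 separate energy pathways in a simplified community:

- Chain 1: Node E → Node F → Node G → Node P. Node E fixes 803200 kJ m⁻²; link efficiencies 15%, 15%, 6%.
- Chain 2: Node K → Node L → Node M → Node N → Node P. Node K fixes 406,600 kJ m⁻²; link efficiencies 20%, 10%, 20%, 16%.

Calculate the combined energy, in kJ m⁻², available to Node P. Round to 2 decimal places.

Chain 1: 803200 × 0.15 × 0.15 × 0.06 = 1084.32 kJ m⁻²
Chain 2: 406600 × 0.2 × 0.1 × 0.2 × 0.16 = 260.224 kJ m⁻²
Total at Node P: 1084.32 + 260.224 = 1344.544 kJ m⁻²

1344.54 kJ m⁻²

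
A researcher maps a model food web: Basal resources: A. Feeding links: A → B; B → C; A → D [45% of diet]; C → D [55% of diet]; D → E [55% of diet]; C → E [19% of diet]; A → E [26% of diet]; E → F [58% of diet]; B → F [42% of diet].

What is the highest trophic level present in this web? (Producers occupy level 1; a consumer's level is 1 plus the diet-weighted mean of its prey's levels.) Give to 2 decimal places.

3.89

B: 1 + 1 = 2
C: 1 + 2 = 3
D: 1 + (0.45×1 + 0.55×3) = 3.1
E: 1 + (0.55×3.1 + 0.19×3 + 0.26×1) = 3.535
F: 1 + (0.58×3.535 + 0.42×2) = 3.8903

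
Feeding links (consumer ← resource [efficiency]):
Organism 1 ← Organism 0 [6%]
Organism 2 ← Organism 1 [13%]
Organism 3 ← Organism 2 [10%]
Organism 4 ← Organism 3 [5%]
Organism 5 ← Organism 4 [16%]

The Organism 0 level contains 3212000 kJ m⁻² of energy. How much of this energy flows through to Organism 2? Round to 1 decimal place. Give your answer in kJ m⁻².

25053.6 kJ m⁻²

Organism 1: 3212000 × 0.06 = 192720 kJ m⁻²
Organism 2: 192720 × 0.13 = 25053.6 kJ m⁻²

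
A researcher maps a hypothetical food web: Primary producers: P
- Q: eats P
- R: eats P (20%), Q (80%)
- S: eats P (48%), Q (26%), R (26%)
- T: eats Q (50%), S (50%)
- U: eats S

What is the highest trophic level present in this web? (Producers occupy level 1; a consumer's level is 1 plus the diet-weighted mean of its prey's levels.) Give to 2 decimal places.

3.73

Q: 1 + 1 = 2
R: 1 + (0.2×1 + 0.8×2) = 2.8
S: 1 + (0.48×1 + 0.26×2 + 0.26×2.8) = 2.728
T: 1 + (0.5×2 + 0.5×2.728) = 3.364
U: 1 + 2.728 = 3.728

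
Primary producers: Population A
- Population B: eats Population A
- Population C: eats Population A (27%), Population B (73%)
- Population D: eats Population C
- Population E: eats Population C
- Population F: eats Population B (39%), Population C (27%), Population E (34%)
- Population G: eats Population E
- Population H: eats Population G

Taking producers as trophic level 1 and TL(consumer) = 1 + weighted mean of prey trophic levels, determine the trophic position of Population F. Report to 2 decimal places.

Population B: 1 + 1 = 2
Population C: 1 + (0.27×1 + 0.73×2) = 2.73
Population D: 1 + 2.73 = 3.73
Population E: 1 + 2.73 = 3.73
Population F: 1 + (0.39×2 + 0.27×2.73 + 0.34×3.73) = 3.7853
Population G: 1 + 3.73 = 4.73
Population H: 1 + 4.73 = 5.73

3.79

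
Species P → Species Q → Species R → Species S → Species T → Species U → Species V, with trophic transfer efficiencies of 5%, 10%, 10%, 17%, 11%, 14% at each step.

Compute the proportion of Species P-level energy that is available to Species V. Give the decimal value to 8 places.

0.00000131

Product of link efficiencies: 0.05 × 0.1 × 0.1 × 0.17 × 0.11 × 0.14 = 0.000001309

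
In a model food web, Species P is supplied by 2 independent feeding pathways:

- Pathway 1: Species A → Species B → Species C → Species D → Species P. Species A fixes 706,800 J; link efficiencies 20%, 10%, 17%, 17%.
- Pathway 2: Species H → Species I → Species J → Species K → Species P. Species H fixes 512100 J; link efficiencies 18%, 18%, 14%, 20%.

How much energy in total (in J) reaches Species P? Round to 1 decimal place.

873.1 J

Pathway 1: 706800 × 0.2 × 0.1 × 0.17 × 0.17 = 408.5304 J
Pathway 2: 512100 × 0.18 × 0.18 × 0.14 × 0.2 = 464.57712 J
Total at Species P: 408.5304 + 464.57712 = 873.10752 J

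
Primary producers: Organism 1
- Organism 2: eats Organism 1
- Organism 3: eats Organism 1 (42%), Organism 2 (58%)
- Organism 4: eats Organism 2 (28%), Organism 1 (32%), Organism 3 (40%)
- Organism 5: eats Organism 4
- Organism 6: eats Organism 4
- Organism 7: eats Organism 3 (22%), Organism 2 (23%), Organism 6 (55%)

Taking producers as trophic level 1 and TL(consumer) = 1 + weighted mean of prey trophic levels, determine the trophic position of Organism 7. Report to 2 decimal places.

4.18

Organism 2: 1 + 1 = 2
Organism 3: 1 + (0.42×1 + 0.58×2) = 2.58
Organism 4: 1 + (0.28×2 + 0.32×1 + 0.4×2.58) = 2.912
Organism 5: 1 + 2.912 = 3.912
Organism 6: 1 + 2.912 = 3.912
Organism 7: 1 + (0.22×2.58 + 0.23×2 + 0.55×3.912) = 4.1792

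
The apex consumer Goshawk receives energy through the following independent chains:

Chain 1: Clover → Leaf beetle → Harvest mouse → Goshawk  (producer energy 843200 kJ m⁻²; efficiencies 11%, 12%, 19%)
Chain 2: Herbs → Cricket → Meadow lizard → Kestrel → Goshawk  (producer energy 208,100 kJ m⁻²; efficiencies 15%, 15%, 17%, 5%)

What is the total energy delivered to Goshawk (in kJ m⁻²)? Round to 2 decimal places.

Chain 1: 843200 × 0.11 × 0.12 × 0.19 = 2114.7456 kJ m⁻²
Chain 2: 208100 × 0.15 × 0.15 × 0.17 × 0.05 = 39.799125 kJ m⁻²
Total at Goshawk: 2114.7456 + 39.799125 = 2154.544725 kJ m⁻²

2154.54 kJ m⁻²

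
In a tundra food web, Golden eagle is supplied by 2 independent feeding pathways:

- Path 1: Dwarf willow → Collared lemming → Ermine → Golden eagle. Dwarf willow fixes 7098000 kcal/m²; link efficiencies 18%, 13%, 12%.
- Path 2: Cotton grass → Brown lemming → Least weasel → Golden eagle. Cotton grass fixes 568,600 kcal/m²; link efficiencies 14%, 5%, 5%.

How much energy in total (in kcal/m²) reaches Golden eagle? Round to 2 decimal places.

20130.19 kcal/m²

Path 1: 7098000 × 0.18 × 0.13 × 0.12 = 19931.184 kcal/m²
Path 2: 568600 × 0.14 × 0.05 × 0.05 = 199.01 kcal/m²
Total at Golden eagle: 19931.184 + 199.01 = 20130.194 kcal/m²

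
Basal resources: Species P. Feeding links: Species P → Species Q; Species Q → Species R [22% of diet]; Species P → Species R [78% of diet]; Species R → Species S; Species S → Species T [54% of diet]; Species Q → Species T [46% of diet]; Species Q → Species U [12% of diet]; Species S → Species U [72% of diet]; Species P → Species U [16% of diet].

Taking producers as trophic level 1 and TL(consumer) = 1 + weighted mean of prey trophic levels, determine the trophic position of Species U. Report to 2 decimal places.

Species Q: 1 + 1 = 2
Species R: 1 + (0.22×2 + 0.78×1) = 2.22
Species S: 1 + 2.22 = 3.22
Species T: 1 + (0.54×3.22 + 0.46×2) = 3.6588
Species U: 1 + (0.12×2 + 0.72×3.22 + 0.16×1) = 3.7184

3.72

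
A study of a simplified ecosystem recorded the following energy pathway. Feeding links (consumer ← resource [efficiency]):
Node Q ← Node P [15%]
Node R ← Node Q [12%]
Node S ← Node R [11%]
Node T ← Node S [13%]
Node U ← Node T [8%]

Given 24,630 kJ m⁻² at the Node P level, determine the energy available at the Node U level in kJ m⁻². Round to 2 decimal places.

Node Q: 24630 × 0.15 = 3694.5 kJ m⁻²
Node R: 3694.5 × 0.12 = 443.34 kJ m⁻²
Node S: 443.34 × 0.11 = 48.7674 kJ m⁻²
Node T: 48.7674 × 0.13 = 6.339762 kJ m⁻²
Node U: 6.339762 × 0.08 = 0.50718096 kJ m⁻²

0.51 kJ m⁻²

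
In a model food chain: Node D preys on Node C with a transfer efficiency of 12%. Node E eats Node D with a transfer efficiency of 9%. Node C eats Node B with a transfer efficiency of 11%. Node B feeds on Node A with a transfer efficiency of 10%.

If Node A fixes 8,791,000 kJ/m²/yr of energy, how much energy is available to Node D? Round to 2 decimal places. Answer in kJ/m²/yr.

11604.12 kJ/m²/yr

Node B: 8791000 × 0.1 = 879100 kJ/m²/yr
Node C: 879100 × 0.11 = 96701 kJ/m²/yr
Node D: 96701 × 0.12 = 11604.12 kJ/m²/yr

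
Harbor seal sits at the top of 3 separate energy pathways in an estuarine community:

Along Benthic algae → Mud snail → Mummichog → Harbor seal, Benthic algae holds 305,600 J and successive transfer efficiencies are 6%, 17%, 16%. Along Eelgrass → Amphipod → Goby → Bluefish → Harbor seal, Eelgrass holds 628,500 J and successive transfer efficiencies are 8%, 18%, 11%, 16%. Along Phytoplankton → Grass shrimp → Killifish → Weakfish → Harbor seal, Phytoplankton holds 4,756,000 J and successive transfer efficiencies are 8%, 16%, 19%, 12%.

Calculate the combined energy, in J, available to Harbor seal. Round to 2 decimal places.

Via Benthic algae: 305600 × 0.06 × 0.17 × 0.16 = 498.7392 J
Via Eelgrass: 628500 × 0.08 × 0.18 × 0.11 × 0.16 = 159.28704 J
Via Phytoplankton: 4756000 × 0.08 × 0.16 × 0.19 × 0.12 = 1387.99104 J
Total at Harbor seal: 498.7392 + 159.28704 + 1387.99104 = 2046.01728 J

2046.02 J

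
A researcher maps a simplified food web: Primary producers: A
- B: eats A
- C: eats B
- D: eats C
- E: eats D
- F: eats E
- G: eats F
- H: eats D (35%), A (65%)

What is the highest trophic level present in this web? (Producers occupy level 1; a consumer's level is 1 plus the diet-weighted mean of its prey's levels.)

B: 1 + 1 = 2
C: 1 + 2 = 3
D: 1 + 3 = 4
E: 1 + 4 = 5
F: 1 + 5 = 6
G: 1 + 6 = 7
H: 1 + (0.35×4 + 0.65×1) = 3.05

7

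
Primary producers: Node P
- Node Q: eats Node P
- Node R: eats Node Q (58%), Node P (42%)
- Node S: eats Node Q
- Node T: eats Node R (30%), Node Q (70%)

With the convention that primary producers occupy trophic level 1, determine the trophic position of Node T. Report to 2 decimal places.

3.17

Node Q: 1 + 1 = 2
Node R: 1 + (0.58×2 + 0.42×1) = 2.58
Node S: 1 + 2 = 3
Node T: 1 + (0.3×2.58 + 0.7×2) = 3.174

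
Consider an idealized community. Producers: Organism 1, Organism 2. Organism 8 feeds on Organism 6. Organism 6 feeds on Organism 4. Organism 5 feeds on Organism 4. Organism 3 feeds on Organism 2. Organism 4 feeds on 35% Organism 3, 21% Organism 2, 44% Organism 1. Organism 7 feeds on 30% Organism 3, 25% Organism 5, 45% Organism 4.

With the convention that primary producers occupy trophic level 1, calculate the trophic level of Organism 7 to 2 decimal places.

Organism 3: 1 + 1 = 2
Organism 4: 1 + (0.35×2 + 0.21×1 + 0.44×1) = 2.35
Organism 5: 1 + 2.35 = 3.35
Organism 6: 1 + 2.35 = 3.35
Organism 7: 1 + (0.3×2 + 0.25×3.35 + 0.45×2.35) = 3.495
Organism 8: 1 + 3.35 = 4.35

3.50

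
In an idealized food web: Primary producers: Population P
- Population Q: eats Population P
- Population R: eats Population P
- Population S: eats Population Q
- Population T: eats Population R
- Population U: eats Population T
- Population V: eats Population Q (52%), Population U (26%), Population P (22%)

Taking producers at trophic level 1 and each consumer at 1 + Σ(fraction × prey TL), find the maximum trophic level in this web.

4

Population Q: 1 + 1 = 2
Population R: 1 + 1 = 2
Population S: 1 + 2 = 3
Population T: 1 + 2 = 3
Population U: 1 + 3 = 4
Population V: 1 + (0.52×2 + 0.26×4 + 0.22×1) = 3.3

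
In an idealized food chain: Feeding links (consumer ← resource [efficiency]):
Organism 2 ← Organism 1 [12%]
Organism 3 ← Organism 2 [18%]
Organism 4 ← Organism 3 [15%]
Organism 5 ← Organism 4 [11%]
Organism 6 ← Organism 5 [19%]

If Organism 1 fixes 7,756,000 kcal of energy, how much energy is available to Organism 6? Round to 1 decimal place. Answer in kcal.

525.2 kcal

Organism 2: 7756000 × 0.12 = 930720 kcal
Organism 3: 930720 × 0.18 = 167529.6 kcal
Organism 4: 167529.6 × 0.15 = 25129.44 kcal
Organism 5: 25129.44 × 0.11 = 2764.2384 kcal
Organism 6: 2764.2384 × 0.19 = 525.205296 kcal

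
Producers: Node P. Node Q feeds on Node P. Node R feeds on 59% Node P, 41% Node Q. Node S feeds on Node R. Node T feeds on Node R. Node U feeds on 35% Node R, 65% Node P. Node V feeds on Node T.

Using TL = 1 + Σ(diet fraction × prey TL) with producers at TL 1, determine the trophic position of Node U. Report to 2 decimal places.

2.49

Node Q: 1 + 1 = 2
Node R: 1 + (0.59×1 + 0.41×2) = 2.41
Node S: 1 + 2.41 = 3.41
Node T: 1 + 2.41 = 3.41
Node U: 1 + (0.35×2.41 + 0.65×1) = 2.4935
Node V: 1 + 3.41 = 4.41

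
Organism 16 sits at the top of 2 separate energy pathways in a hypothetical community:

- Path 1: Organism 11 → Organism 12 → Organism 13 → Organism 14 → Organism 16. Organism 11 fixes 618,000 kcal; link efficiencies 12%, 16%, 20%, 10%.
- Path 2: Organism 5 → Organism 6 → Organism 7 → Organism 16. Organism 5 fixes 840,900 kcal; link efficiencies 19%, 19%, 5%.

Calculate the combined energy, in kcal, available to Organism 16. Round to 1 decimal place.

Path 1: 618000 × 0.12 × 0.16 × 0.2 × 0.1 = 237.312 kcal
Path 2: 840900 × 0.19 × 0.19 × 0.05 = 1517.8245 kcal
Total at Organism 16: 237.312 + 1517.8245 = 1755.1365 kcal

1755.1 kcal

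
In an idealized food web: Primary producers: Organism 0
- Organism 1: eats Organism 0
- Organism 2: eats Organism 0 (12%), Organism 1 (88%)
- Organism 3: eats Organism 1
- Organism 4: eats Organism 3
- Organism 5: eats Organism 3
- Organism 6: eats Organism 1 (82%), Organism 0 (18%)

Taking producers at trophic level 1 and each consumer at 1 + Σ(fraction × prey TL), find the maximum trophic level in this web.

4

Organism 1: 1 + 1 = 2
Organism 2: 1 + (0.12×1 + 0.88×2) = 2.88
Organism 3: 1 + 2 = 3
Organism 4: 1 + 3 = 4
Organism 5: 1 + 3 = 4
Organism 6: 1 + (0.82×2 + 0.18×1) = 2.82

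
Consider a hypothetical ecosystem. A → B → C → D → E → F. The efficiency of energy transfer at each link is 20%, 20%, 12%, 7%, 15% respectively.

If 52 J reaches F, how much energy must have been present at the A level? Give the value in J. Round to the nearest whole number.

Cumulative transfer efficiency: 0.2 × 0.2 × 0.12 × 0.07 × 0.15 = 0.0000504
A energy = 52 / 0.0000504 = 1031746 J

1031746 J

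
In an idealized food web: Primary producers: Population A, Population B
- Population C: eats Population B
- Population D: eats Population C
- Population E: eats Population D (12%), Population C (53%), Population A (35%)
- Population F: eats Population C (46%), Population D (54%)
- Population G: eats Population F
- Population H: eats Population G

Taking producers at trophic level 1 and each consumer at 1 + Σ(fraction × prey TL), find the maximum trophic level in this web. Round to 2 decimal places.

Population C: 1 + 1 = 2
Population D: 1 + 2 = 3
Population E: 1 + (0.12×3 + 0.53×2 + 0.35×1) = 2.77
Population F: 1 + (0.46×2 + 0.54×3) = 3.54
Population G: 1 + 3.54 = 4.54
Population H: 1 + 4.54 = 5.54

5.54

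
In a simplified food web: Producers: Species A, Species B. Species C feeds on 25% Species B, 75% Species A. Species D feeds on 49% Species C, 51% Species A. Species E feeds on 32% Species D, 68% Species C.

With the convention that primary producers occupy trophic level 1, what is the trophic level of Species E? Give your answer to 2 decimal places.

3.16

Species C: 1 + (0.25×1 + 0.75×1) = 2
Species D: 1 + (0.49×2 + 0.51×1) = 2.49
Species E: 1 + (0.32×2.49 + 0.68×2) = 3.1568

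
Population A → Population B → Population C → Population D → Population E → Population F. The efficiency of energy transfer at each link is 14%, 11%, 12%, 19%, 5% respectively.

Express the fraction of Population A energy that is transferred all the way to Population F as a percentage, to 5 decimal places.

0.00176%

Product of link efficiencies: 0.14 × 0.11 × 0.12 × 0.19 × 0.05 = 0.000017556
As a percentage: 0.000017556 × 100 = 0.00176%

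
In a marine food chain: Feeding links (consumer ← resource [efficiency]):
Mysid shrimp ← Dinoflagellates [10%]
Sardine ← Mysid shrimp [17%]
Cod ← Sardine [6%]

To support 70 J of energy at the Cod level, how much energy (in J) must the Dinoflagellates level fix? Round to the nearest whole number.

Cumulative transfer efficiency: 0.1 × 0.17 × 0.06 = 0.00102
Dinoflagellates energy = 70 / 0.00102 = 68627 J

68627 J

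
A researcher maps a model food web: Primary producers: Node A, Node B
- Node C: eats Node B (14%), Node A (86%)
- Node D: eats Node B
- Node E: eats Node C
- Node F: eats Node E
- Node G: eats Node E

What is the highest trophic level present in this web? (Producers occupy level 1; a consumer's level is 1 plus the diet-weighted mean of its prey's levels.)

4

Node C: 1 + (0.14×1 + 0.86×1) = 2
Node D: 1 + 1 = 2
Node E: 1 + 2 = 3
Node F: 1 + 3 = 4
Node G: 1 + 3 = 4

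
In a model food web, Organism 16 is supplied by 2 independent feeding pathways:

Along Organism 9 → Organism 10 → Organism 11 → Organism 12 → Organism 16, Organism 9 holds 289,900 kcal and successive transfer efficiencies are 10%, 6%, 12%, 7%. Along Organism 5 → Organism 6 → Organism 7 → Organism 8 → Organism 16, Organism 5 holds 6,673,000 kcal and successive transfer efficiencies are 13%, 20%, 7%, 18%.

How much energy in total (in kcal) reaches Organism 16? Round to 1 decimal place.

Via Organism 9: 289900 × 0.1 × 0.06 × 0.12 × 0.07 = 14.61096 kcal
Via Organism 5: 6673000 × 0.13 × 0.2 × 0.07 × 0.18 = 2186.0748 kcal
Total at Organism 16: 14.61096 + 2186.0748 = 2200.68576 kcal

2200.7 kcal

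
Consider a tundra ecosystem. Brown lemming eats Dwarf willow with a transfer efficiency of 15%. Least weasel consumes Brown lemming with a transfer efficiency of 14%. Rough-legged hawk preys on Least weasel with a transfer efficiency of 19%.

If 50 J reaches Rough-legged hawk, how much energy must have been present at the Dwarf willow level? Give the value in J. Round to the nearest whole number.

Cumulative transfer efficiency: 0.15 × 0.14 × 0.19 = 0.00399
Dwarf willow energy = 50 / 0.00399 = 12531 J

12531 J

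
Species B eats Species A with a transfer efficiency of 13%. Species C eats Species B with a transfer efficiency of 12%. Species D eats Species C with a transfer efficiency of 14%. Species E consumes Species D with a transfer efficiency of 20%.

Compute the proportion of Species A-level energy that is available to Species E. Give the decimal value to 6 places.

0.000437

Product of link efficiencies: 0.13 × 0.12 × 0.14 × 0.2 = 0.0004368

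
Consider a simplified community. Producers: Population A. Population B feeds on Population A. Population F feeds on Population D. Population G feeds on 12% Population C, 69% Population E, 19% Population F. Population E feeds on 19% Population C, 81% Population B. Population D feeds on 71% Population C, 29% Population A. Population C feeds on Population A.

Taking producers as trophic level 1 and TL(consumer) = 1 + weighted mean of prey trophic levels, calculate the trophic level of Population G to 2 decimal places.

Population B: 1 + 1 = 2
Population C: 1 + 1 = 2
Population D: 1 + (0.71×2 + 0.29×1) = 2.71
Population E: 1 + (0.19×2 + 0.81×2) = 3
Population F: 1 + 2.71 = 3.71
Population G: 1 + (0.12×2 + 0.69×3 + 0.19×3.71) = 4.0149

4.01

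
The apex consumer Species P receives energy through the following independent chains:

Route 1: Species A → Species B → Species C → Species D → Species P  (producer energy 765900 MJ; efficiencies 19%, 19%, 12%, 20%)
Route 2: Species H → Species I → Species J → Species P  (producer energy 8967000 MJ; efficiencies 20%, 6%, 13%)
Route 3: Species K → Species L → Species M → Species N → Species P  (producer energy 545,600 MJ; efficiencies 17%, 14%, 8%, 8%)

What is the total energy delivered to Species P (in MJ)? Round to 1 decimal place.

14735.2 MJ

Route 1: 765900 × 0.19 × 0.19 × 0.12 × 0.2 = 663.57576 MJ
Route 2: 8967000 × 0.2 × 0.06 × 0.13 = 13988.52 MJ
Route 3: 545600 × 0.17 × 0.14 × 0.08 × 0.08 = 83.105792 MJ
Total at Species P: 663.57576 + 13988.52 + 83.105792 = 14735.201552 MJ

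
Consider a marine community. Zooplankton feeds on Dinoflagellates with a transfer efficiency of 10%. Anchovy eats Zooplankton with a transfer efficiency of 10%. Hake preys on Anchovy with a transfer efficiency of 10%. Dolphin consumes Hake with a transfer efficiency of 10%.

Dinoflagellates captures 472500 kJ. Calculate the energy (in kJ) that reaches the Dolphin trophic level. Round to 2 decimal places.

47.25 kJ

Zooplankton: 472500 × 0.1 = 47250 kJ
Anchovy: 47250 × 0.1 = 4725 kJ
Hake: 4725 × 0.1 = 472.5 kJ
Dolphin: 472.5 × 0.1 = 47.25 kJ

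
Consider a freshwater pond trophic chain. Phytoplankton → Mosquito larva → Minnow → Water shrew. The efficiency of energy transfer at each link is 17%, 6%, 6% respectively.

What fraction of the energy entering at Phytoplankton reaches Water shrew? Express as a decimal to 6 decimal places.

Product of link efficiencies: 0.17 × 0.06 × 0.06 = 0.000612

0.000612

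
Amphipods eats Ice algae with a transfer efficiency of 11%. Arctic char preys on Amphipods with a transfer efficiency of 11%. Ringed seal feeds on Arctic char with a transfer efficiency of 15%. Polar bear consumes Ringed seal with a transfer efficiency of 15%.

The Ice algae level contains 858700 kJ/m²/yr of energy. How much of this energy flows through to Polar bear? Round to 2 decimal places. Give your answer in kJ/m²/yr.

Amphipods: 858700 × 0.11 = 94457 kJ/m²/yr
Arctic char: 94457 × 0.11 = 10390.27 kJ/m²/yr
Ringed seal: 10390.27 × 0.15 = 1558.5405 kJ/m²/yr
Polar bear: 1558.5405 × 0.15 = 233.781075 kJ/m²/yr

233.78 kJ/m²/yr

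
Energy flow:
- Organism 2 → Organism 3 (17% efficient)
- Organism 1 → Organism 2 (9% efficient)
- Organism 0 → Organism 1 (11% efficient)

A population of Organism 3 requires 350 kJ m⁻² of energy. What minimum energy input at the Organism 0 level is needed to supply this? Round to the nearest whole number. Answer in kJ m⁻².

Cumulative transfer efficiency: 0.11 × 0.09 × 0.17 = 0.001683
Organism 0 energy = 350 / 0.001683 = 207962 kJ m⁻²

207962 kJ m⁻²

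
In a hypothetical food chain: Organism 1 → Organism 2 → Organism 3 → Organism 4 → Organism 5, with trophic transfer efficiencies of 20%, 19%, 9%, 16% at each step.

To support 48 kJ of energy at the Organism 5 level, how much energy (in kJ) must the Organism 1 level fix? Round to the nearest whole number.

87719 kJ

Cumulative transfer efficiency: 0.2 × 0.19 × 0.09 × 0.16 = 0.0005472
Organism 1 energy = 48 / 0.0005472 = 87719 kJ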